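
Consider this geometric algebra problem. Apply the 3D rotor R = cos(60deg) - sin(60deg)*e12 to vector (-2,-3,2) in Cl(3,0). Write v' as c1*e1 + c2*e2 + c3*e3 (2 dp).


Rotor R = cos(60deg) - sin(60deg)*e12
Rotation angle theta = 2 * 60 = 120 degrees in the e12 plane (e1 -> e2).
The component perpendicular to the plane (e3) is invariant: v'_3 = v3 = 2.00
cos(120deg) = -0.5000, sin(120deg) = 0.8660
v'_1 = v1*cos(theta) - v2*sin(theta) = -2*(-0.5000) - (-3)*0.8660 = 3.60
v'_2 = v1*sin(theta) + v2*cos(theta) = -2*0.8660 + (-3)*(-0.5000) = -0.23
v' = 3.60*e1 - 0.23*e2 + 2.00*e3


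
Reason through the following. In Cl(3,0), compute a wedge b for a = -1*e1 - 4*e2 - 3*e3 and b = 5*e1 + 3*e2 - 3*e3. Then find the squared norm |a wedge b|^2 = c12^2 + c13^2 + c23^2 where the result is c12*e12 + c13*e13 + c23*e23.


a wedge b = (a1*b2 - a2*b1)*e12 + (a1*b3 - a3*b1)*e13 + (a2*b3 - a3*b2)*e23
e12 coeff: (-1)*3 - (-4)*5 = -3 - (-20) = 17
e13 coeff: (-1)*(-3) - (-3)*5 = 3 - (-15) = 18
e23 coeff: (-4)*(-3) - (-3)*3 = 12 - (-9) = 21
|a wedge b|^2 = 17^2 + 18^2 + 21^2
= 289 + 324 + 441
= 1054


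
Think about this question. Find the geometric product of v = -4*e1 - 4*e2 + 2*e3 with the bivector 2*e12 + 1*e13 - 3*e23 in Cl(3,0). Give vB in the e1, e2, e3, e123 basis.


vB has grade-1 (vector) and grade-3 (trivector) parts: vB = (v _| B) + (v ^ B).
Vector part <vB>_1:
  e1: -v2*b12 - v3*b13 = -(-4)*(2) - (2)*(1) = 6
  e2: v1*b12 - v3*b23 = (-4)*(2) - (2)*(-3) = -2
  e3: v1*b13 + v2*b23 = (-4)*(1) + (-4)*(-3) = 8
Trivector part <vB>_3:
  e123: v1*b23 - v2*b13 + v3*b12 = (-4)*(-3) - (-4)*(1) + (2)*(2) = 20
vB = 6*e1 - 2*e2 + 8*e3 + 20*e123


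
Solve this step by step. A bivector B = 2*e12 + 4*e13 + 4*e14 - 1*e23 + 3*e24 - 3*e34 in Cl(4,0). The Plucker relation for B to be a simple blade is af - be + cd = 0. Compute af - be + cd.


Plucker relation: af - be + cd
a*f = 2*(-3) = -6
b*e = 4*3 = 12
c*d = 4*(-1) = -4
af - be + cd = -6 - 12 + (-4)
= -22


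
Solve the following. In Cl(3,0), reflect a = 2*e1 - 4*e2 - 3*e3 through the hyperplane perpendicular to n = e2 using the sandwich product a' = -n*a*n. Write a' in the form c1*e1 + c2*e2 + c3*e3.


Reflection formula: a' = -n*a*n, with n = e2 (unit vector, n^2 = 1).
For reflection through hyperplane perp to e2:
The component along e2 flips sign, others stay.
a = (2, -4, -3)
a' = (2, 4, -3)
a' = 2*e1 + 4*e2 - 3*e3


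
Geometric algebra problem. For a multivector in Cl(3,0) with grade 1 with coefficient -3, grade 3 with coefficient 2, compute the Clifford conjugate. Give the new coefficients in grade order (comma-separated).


Clifford conjugate sign for grade k: (-1)^(k(k+1)/2)
Grade 1: (-1)^(1*2/2) = (-1)^1 = -1, coeff -3 -> 3
Grade 3: (-1)^(3*4/2) = (-1)^6 = 1, coeff 2 -> 2
Conjugated coefficients: 3, 2


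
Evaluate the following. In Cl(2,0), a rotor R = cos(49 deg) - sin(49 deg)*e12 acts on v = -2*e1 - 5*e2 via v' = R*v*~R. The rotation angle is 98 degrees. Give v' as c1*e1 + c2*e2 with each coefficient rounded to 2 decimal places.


Rotor R = cos(49deg) - sin(49deg)*e12
Rotation angle theta = 2 * 49 = 98 degrees
v' = R*v*~R rotates v by theta.
cos(98deg) = -0.1392, sin(98deg) = 0.9903
v'_1 = -2*cos(98deg) - (-5)*sin(98deg)
= -2*(-0.1392) - (-5)*0.9903
= 5.23
v'_2 = -2*sin(98deg) + (-5)*cos(98deg)
= -2*0.9903 + (-5)*(-0.1392)
= -1.28
v' = 5.23*e1 - 1.28*e2


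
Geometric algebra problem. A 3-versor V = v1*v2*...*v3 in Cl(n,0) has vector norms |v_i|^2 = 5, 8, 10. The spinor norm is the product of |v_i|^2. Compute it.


Spinor norm N(V) = |v1|^2 * |v2|^2 * ... * |v3|^2
= 5 * 8 * 10
Running product: 5, 40, 400
N(V) = 400


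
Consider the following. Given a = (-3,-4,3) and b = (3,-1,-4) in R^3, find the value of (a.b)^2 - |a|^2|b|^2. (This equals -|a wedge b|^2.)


a . b = (-3)*3 + (-4)*(-1) + 3*(-4)
= -9 + 4 + (-12) = -17
|a|^2 = (-3)^2 + (-4)^2 + 3^2 = 34
|b|^2 = 3^2 + (-1)^2 + (-4)^2 = 26
(a.b)^2 = (-17)^2 = 289
|a|^2 * |b|^2 = 34 * 26 = 884
Result = 289 - 884 = -595


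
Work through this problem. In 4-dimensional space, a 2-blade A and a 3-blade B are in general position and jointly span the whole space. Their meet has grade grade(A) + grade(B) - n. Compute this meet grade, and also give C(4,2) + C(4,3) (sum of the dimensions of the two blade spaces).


Meet grade = grade(A) + grade(B) - n
= 2 + 3 - 4 = 1
C(4,2) = 6
C(4,3) = 4
dim_A + dim_B = 6 + 4 = 10


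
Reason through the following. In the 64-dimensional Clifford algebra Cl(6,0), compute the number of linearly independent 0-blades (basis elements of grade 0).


Number of grade-k basis blades in Cl(p,q) with n = p + q is C(n, k).
n = 6 + 0 = 6
C(6, 0) = 6! / (0! * 6!)
= 720 / (1 * 720)
= 1


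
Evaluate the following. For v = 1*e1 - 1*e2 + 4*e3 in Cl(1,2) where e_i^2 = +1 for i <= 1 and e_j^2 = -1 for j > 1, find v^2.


v^2 = sum of c_i^2 * e_i^2
Positive signature terms (e_i^2 = +1): 1^2 = 1
Negative signature terms (e_j^2 = -1): (-1)^2 + 4^2 = 17
v^2 = 1 - 17 = -16


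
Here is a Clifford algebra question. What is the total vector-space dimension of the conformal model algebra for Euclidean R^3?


The conformal model of R^3 uses Cl(4,1): the 3 Euclidean generators plus two extra orthogonal generators e+ (e+^2 = +1) and e- (e-^2 = -1), from which the null vectors e0, einf are built.
Number of generators m = 3 + 2 = 5.
dim Cl(p,q) = 2^m = 2^5 = 32


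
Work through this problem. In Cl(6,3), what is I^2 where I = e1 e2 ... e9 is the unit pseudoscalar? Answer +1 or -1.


The pseudoscalar I = e1...e_n (product of all n generators) of Cl(p,q) satisfies I^2 = (-1)^(q + n(n-1)/2).
p = 6, q = 3, n = p + q = 9
n(n-1)/2 = 9 * 8 / 2 = 36
Exponent = q + n(n-1)/2 = 3 + 36 = 39
I^2 = (-1)^39 = -1


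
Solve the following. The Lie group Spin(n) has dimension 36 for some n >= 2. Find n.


dim Spin(n) = dim so(n) = n(n-1)/2.
Solve n(n-1)/2 = 36, i.e. n^2 - n - 72 = 0.
Discriminant = 1 + 8*36 = 289
n = (1 + sqrt(289))/2 = (1 + 17)/2 = 9


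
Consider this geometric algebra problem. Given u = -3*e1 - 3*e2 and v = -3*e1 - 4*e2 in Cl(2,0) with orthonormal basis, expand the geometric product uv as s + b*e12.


Expand: (-3*e1 - 3*e2)(-3*e1 - 4*e2)
= (-3)*(-3)*e1e1 + (-3)*(-4)*e1e2 + (-3)*(-3)*e2e1 + (-3)*(-4)*e2e2
Using e1^2 = e2^2 = 1, e2e1 = -e1e2:
Scalar part s = (-3)*(-3) + (-3)*(-4) = 9 + 12 = 21
Bivector part b = (-3)*(-4) - (-3)*(-3) = 12 - 9 = 3
uv = 21 + 3*e12


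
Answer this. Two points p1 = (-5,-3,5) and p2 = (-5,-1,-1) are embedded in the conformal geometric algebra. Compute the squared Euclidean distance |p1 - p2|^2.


p1 - p2 = (0, -2, 6)
|p1 - p2|^2 = 0^2 + (-2)^2 + 6^2
= 0 + 4 + 36
= 40


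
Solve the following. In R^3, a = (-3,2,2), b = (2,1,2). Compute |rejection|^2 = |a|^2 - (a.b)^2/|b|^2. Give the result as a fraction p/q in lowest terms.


|a|^2 = (-3)^2 + 2^2 + 2^2 = 17
|b|^2 = 2^2 + 1^2 + 2^2 = 9
a . b = (-3)*2 + 2*1 + 2*2 = 0
(a.b)^2 = 0^2 = 0
|rej|^2 = 17 - 0/9
= (153 - 0)/9
= 153/9
In lowest terms: 17/1


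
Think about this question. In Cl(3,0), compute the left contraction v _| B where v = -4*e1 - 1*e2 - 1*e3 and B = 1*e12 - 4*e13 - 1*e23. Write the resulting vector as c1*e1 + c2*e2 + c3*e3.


Left contraction v _| B = <vB>_1 (grade-1 part of the geometric product vB).
Using e1_|e12 = e2, e2_|e12 = -e1, e1_|e13 = e3, e3_|e13 = -e1, e2_|e23 = e3, e3_|e23 = -e2:
e1 coeff: -v2*b12 - v3*b13 = -(-1)*(1) - (-1)*(-4) = -3
e2 coeff: v1*b12 - v3*b23 = (-4)*(1) - (-1)*(-1) = -5
e3 coeff: v1*b13 + v2*b23 = (-4)*(-4) + (-1)*(-1) = 17
v _| B = -3*e1 - 5*e2 + 17*e3


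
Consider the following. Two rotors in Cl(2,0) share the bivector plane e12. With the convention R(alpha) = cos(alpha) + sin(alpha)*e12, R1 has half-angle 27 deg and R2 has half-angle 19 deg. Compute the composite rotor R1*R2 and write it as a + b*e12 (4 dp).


Same-plane rotors commute and their half-angles add:
R1*R2 = cos(a1 + a2) + sin(a1 + a2)*e12.
a1 + a2 = 27 + 19 = 46 deg
cos(46 deg) = 0.6947
sin(46 deg) = 0.7193
R1*R2 = 0.6947 + 0.7193*e12


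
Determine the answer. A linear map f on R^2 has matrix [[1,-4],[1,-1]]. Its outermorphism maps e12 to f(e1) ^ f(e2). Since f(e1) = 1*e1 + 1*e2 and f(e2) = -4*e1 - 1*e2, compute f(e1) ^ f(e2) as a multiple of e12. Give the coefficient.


The outermorphism of a linear map f sends e1^e2 to f(e1)^f(e2).
f(e1) = 1*e1 + 1*e2
f(e2) = -4*e1 - 1*e2
f(e1) ^ f(e2) = (1*e1 + 1*e2) ^ (-4*e1 - 1*e2)
= 1*(-1)*e12 + 1*(-4)*e21
= (-1 - (-4))*e12
= 3*e12
Coefficient = 3


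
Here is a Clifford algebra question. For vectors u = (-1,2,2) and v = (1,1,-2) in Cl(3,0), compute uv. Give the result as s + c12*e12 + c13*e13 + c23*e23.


In Cl(3,0): e_i^2 = 1, e_ie_j = -e_je_i for i != j.
Scalar part = u . v = (-1)*1 + 2*1 + 2*(-2)
= -1 + 2 + (-4) = -3
e12 coeff = (-1)*1 - 2*1 = -1 - 2 = -3
e13 coeff = (-1)*(-2) - 2*1 = 2 - 2 = 0
e23 coeff = 2*(-2) - 2*1 = -4 - 2 = -6
uv = -3 - 3*e12 + 0*e13 - 6*e23


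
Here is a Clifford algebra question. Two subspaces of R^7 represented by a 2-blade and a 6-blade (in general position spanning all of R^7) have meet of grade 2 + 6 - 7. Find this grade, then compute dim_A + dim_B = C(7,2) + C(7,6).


Meet grade = grade(A) + grade(B) - n
= 2 + 6 - 7 = 1
C(7,2) = 21
C(7,6) = 7
dim_A + dim_B = 21 + 7 = 28


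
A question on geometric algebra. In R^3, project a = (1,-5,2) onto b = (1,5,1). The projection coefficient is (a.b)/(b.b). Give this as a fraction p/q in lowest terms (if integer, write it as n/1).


Projection coefficient = (a . b) / (b . b)
a . b = 1*1 + (-5)*5 + 2*1
= 1 + (-25) + 2 = -22
b . b = 1^2 + 5^2 + 1^2
= 1 + 25 + 1 = 27
Coefficient = -22/27
In lowest terms: -22/27


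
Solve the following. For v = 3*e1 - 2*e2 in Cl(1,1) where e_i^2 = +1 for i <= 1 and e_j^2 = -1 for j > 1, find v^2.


v^2 = sum of c_i^2 * e_i^2
Positive signature terms (e_i^2 = +1): 3^2 = 9
Negative signature terms (e_j^2 = -1): (-2)^2 = 4
v^2 = 9 - 4 = 5


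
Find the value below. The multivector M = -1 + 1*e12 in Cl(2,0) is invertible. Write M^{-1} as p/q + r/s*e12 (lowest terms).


M = -1 + 1*e12, where e12^2 = -1.
Since M commutes with its reverse ~M = a - b*e12, M * ~M = a^2 - b^2*e12^2 = a^2 + b^2.
So M^{-1} = ~M / (a^2 + b^2) = (a - b*e12)/(a^2 + b^2).
a^2 + b^2 = 1 + 1 = 2
Scalar part = -1/2 = -1/2
Bivector coeff = -1/2 = -1/2
M^{-1} = -1/2 - 1/2*e12


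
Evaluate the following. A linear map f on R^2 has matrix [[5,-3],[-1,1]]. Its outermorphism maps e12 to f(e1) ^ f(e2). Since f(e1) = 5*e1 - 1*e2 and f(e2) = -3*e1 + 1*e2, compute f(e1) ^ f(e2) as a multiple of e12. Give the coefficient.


The outermorphism of a linear map f sends e1^e2 to f(e1)^f(e2).
f(e1) = 5*e1 - 1*e2
f(e2) = -3*e1 + 1*e2
f(e1) ^ f(e2) = (5*e1 - 1*e2) ^ (-3*e1 + 1*e2)
= 5*1*e12 + (-1)*(-3)*e21
= (5 - 3)*e12
= 2*e12
Coefficient = 2


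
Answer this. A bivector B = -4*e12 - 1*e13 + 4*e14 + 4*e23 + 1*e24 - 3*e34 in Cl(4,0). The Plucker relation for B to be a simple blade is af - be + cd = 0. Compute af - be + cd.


Plucker relation: af - be + cd
a*f = (-4)*(-3) = 12
b*e = (-1)*1 = -1
c*d = 4*4 = 16
af - be + cd = 12 - (-1) + 16
= 29


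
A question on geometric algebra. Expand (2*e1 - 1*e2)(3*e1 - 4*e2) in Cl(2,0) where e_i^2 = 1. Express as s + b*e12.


Expand: (2*e1 - 1*e2)(3*e1 - 4*e2)
= 2*3*e1e1 + 2*(-4)*e1e2 + (-1)*3*e2e1 + (-1)*(-4)*e2e2
Using e1^2 = e2^2 = 1, e2e1 = -e1e2:
Scalar part s = 2*3 + (-1)*(-4) = 6 + 4 = 10
Bivector part b = 2*(-4) - (-1)*3 = -8 - (-3) = -5
uv = 10 - 5*e12


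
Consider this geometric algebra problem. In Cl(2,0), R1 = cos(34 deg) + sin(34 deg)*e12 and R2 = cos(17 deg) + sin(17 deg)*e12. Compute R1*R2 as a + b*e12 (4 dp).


Same-plane rotors commute and their half-angles add:
R1*R2 = cos(a1 + a2) + sin(a1 + a2)*e12.
a1 + a2 = 34 + 17 = 51 deg
cos(51 deg) = 0.6293
sin(51 deg) = 0.7771
R1*R2 = 0.6293 + 0.7771*e12


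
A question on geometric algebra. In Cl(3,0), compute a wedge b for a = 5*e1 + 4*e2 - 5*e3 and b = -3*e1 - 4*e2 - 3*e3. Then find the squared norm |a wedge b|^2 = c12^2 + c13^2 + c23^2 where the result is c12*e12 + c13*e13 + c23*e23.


a wedge b = (a1*b2 - a2*b1)*e12 + (a1*b3 - a3*b1)*e13 + (a2*b3 - a3*b2)*e23
e12 coeff: 5*(-4) - 4*(-3) = -20 - (-12) = -8
e13 coeff: 5*(-3) - (-5)*(-3) = -15 - 15 = -30
e23 coeff: 4*(-3) - (-5)*(-4) = -12 - 20 = -32
|a wedge b|^2 = (-8)^2 + (-30)^2 + (-32)^2
= 64 + 900 + 1024
= 1988


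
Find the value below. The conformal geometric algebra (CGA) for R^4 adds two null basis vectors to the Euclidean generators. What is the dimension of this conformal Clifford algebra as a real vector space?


The conformal model of R^4 uses Cl(5,1): the 4 Euclidean generators plus two extra orthogonal generators e+ (e+^2 = +1) and e- (e-^2 = -1), from which the null vectors e0, einf are built.
Number of generators m = 4 + 2 = 6.
dim Cl(p,q) = 2^m = 2^6 = 64


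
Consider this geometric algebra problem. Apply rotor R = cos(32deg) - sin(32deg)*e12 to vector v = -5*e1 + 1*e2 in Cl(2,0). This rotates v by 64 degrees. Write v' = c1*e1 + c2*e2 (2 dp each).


Rotor R = cos(32deg) - sin(32deg)*e12
Rotation angle theta = 2 * 32 = 64 degrees
v' = R*v*~R rotates v by theta.
cos(64deg) = 0.4384, sin(64deg) = 0.8988
v'_1 = -5*cos(64deg) - 1*sin(64deg)
= -5*0.4384 - 1*0.8988
= -3.09
v'_2 = -5*sin(64deg) + 1*cos(64deg)
= -5*0.8988 + 1*0.4384
= -4.06
v' = -3.09*e1 - 4.06*e2


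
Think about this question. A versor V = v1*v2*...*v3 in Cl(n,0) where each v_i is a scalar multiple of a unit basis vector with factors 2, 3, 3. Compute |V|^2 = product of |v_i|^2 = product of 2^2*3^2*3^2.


Each vector v_i has |v_i|^2 = s_i^2
Squared scales: 2^2 = 4, 3^2 = 9, 3^2 = 9
|V|^2 = 4 * 9 * 9
= 324


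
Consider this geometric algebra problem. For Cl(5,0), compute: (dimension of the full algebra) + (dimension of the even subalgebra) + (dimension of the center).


n = 5 + 0 = 5
Total dim = 2^5 = 32
Even subalgebra dim = 2^4 = 16
n is odd, so center dim = 2
Sum = 32 + 16 + 2 = 50


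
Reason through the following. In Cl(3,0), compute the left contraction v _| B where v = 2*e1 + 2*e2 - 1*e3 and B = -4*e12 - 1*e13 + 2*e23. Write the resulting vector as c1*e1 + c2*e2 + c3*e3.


Left contraction v _| B = <vB>_1 (grade-1 part of the geometric product vB).
Using e1_|e12 = e2, e2_|e12 = -e1, e1_|e13 = e3, e3_|e13 = -e1, e2_|e23 = e3, e3_|e23 = -e2:
e1 coeff: -v2*b12 - v3*b13 = -(2)*(-4) - (-1)*(-1) = 7
e2 coeff: v1*b12 - v3*b23 = (2)*(-4) - (-1)*(2) = -6
e3 coeff: v1*b13 + v2*b23 = (2)*(-1) + (2)*(2) = 2
v _| B = 7*e1 - 6*e2 + 2*e3


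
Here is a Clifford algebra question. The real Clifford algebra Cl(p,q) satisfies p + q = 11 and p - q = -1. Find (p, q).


We need p + q = 11 and p - q = -1.
Adding: 2p = 11 + (-1) = 10, so p = 5.
Then q = 11 - 5 = 6.
(p, q) = (5, 6)


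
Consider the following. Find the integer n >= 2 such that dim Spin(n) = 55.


dim Spin(n) = dim so(n) = n(n-1)/2.
Solve n(n-1)/2 = 55, i.e. n^2 - n - 110 = 0.
Discriminant = 1 + 8*55 = 441
n = (1 + sqrt(441))/2 = (1 + 21)/2 = 11


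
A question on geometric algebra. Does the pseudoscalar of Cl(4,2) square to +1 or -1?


The pseudoscalar I = e1...e_n (product of all n generators) of Cl(p,q) satisfies I^2 = (-1)^(q + n(n-1)/2).
p = 4, q = 2, n = p + q = 6
n(n-1)/2 = 6 * 5 / 2 = 15
Exponent = q + n(n-1)/2 = 2 + 15 = 17
I^2 = (-1)^17 = -1


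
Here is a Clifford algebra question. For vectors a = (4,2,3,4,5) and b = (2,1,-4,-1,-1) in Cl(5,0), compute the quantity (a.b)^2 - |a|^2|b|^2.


a . b = 4*2 + 2*1 + 3*(-4) + 4*(-1) + 5*(-1)
= 8 + 2 + (-12) + (-4) + (-5) = -11
|a|^2 = 4^2 + 2^2 + 3^2 + 4^2 + 5^2 = 70
|b|^2 = 2^2 + 1^2 + (-4)^2 + (-1)^2 + (-1)^2 = 23
(a.b)^2 = (-11)^2 = 121
|a|^2 * |b|^2 = 70 * 23 = 1610
Result = 121 - 1610 = -1489


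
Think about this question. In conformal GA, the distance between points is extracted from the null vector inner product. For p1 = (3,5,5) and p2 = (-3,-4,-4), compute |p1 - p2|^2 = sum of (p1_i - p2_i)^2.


p1 - p2 = (6, 9, 9)
|p1 - p2|^2 = 6^2 + 9^2 + 9^2
= 36 + 81 + 81
= 198


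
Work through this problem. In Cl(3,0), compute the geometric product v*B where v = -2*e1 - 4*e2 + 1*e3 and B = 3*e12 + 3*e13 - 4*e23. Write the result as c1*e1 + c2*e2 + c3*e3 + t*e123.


vB has grade-1 (vector) and grade-3 (trivector) parts: vB = (v _| B) + (v ^ B).
Vector part <vB>_1:
  e1: -v2*b12 - v3*b13 = -(-4)*(3) - (1)*(3) = 9
  e2: v1*b12 - v3*b23 = (-2)*(3) - (1)*(-4) = -2
  e3: v1*b13 + v2*b23 = (-2)*(3) + (-4)*(-4) = 10
Trivector part <vB>_3:
  e123: v1*b23 - v2*b13 + v3*b12 = (-2)*(-4) - (-4)*(3) + (1)*(3) = 23
vB = 9*e1 - 2*e2 + 10*e3 + 23*e123


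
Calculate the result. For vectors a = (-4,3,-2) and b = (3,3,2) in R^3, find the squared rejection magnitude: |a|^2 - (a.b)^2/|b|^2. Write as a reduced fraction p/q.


|a|^2 = (-4)^2 + 3^2 + (-2)^2 = 29
|b|^2 = 3^2 + 3^2 + 2^2 = 22
a . b = (-4)*3 + 3*3 + (-2)*2 = -7
(a.b)^2 = (-7)^2 = 49
|rej|^2 = 29 - 49/22
= (638 - 49)/22
= 589/22
In lowest terms: 589/22


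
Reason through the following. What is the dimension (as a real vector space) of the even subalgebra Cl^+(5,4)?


Even subalgebra dimension = 2^(n-1)
n = 5 + 4 = 9
2^(9 - 1) = 2^8 = 256
Verification: sum of C(9,k) for even k = 1 + 36 + 126 + 84 + 9 = 256
Result = 256


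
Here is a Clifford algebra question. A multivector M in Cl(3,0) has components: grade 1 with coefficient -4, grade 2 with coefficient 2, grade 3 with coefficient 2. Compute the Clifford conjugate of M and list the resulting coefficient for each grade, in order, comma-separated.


Clifford conjugate sign for grade k: (-1)^(k(k+1)/2)
Grade 1: (-1)^(1*2/2) = (-1)^1 = -1, coeff -4 -> 4
Grade 2: (-1)^(2*3/2) = (-1)^3 = -1, coeff 2 -> -2
Grade 3: (-1)^(3*4/2) = (-1)^6 = 1, coeff 2 -> 2
Conjugated coefficients: 4, -2, 2


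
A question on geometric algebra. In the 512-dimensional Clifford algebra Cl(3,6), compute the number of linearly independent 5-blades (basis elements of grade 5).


Number of grade-k basis blades in Cl(p,q) with n = p + q is C(n, k).
n = 3 + 6 = 9
C(9, 5) = 9! / (5! * 4!)
= 362880 / (120 * 24)
= 126


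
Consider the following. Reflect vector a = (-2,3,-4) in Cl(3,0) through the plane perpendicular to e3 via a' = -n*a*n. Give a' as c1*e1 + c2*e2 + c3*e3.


Reflection formula: a' = -n*a*n, with n = e3 (unit vector, n^2 = 1).
For reflection through hyperplane perp to e3:
The component along e3 flips sign, others stay.
a = (-2, 3, -4)
a' = (-2, 3, 4)
a' = -2*e1 + 3*e2 + 4*e3


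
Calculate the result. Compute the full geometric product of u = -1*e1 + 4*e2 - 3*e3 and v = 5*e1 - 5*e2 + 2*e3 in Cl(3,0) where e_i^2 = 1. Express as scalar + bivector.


In Cl(3,0): e_i^2 = 1, e_ie_j = -e_je_i for i != j.
Scalar part = u . v = (-1)*5 + 4*(-5) + (-3)*2
= -5 + (-20) + (-6) = -31
e12 coeff = (-1)*(-5) - 4*5 = 5 - 20 = -15
e13 coeff = (-1)*2 - (-3)*5 = -2 - (-15) = 13
e23 coeff = 4*2 - (-3)*(-5) = 8 - 15 = -7
uv = -31 - 15*e12 + 13*e13 - 7*e23


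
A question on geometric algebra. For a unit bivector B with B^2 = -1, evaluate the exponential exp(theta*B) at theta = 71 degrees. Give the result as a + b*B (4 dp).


For a unit bivector B with B^2 = -1, the exponential series gives
e^(theta*B) = cos(theta) + sin(theta)*B (the GA analogue of Euler's formula).
theta = 71 degrees = 1.239184 rad
cos(71 deg) = 0.3256
sin(71 deg) = 0.9455
exp(theta*B) = 0.3256 + 0.9455*B


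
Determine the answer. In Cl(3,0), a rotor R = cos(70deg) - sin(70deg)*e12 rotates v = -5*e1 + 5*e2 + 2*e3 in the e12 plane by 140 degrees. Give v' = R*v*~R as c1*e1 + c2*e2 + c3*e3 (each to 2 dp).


Rotor R = cos(70deg) - sin(70deg)*e12
Rotation angle theta = 2 * 70 = 140 degrees in the e12 plane (e1 -> e2).
The component perpendicular to the plane (e3) is invariant: v'_3 = v3 = 2.00
cos(140deg) = -0.7660, sin(140deg) = 0.6428
v'_1 = v1*cos(theta) - v2*sin(theta) = -5*(-0.7660) - 5*0.6428 = 0.62
v'_2 = v1*sin(theta) + v2*cos(theta) = -5*0.6428 + 5*(-0.7660) = -7.04
v' = 0.62*e1 - 7.04*e2 + 2.00*e3


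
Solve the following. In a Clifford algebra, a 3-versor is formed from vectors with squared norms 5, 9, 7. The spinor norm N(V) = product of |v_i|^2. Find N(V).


Spinor norm N(V) = |v1|^2 * |v2|^2 * ... * |v3|^2
= 5 * 9 * 7
Running product: 5, 45, 315
N(V) = 315


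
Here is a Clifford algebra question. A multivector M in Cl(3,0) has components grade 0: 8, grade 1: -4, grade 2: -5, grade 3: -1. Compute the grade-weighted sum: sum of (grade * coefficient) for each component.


Grade-weighted sum = sum of grade_k * coefficient_k
0*8 = 0
1*(-4) = -4
2*(-5) = -10
3*(-1) = -3
Total = 0 + (-4) + (-10) + (-3) = -17


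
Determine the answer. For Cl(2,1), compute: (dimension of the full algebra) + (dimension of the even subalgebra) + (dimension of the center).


n = 2 + 1 = 3
Total dim = 2^3 = 8
Even subalgebra dim = 2^2 = 4
n is odd, so center dim = 2
Sum = 8 + 4 + 2 = 14


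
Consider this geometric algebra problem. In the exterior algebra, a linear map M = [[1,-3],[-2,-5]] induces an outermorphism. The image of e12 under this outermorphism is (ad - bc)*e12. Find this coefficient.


The outermorphism of a linear map f sends e1^e2 to f(e1)^f(e2).
f(e1) = 1*e1 - 2*e2
f(e2) = -3*e1 - 5*e2
f(e1) ^ f(e2) = (1*e1 - 2*e2) ^ (-3*e1 - 5*e2)
= 1*(-5)*e12 + (-2)*(-3)*e21
= (-5 - 6)*e12
= -11*e12
Coefficient = -11


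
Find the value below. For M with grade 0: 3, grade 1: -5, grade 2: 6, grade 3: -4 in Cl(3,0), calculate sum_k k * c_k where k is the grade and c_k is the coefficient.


Grade-weighted sum = sum of grade_k * coefficient_k
0*3 = 0
1*(-5) = -5
2*6 = 12
3*(-4) = -12
Total = 0 + (-5) + 12 + (-12) = -5


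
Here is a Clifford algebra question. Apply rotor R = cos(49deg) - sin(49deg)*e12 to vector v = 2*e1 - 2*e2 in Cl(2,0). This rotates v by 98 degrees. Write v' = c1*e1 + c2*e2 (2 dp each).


Rotor R = cos(49deg) - sin(49deg)*e12
Rotation angle theta = 2 * 49 = 98 degrees
v' = R*v*~R rotates v by theta.
cos(98deg) = -0.1392, sin(98deg) = 0.9903
v'_1 = 2*cos(98deg) - (-2)*sin(98deg)
= 2*(-0.1392) - (-2)*0.9903
= 1.70
v'_2 = 2*sin(98deg) + (-2)*cos(98deg)
= 2*0.9903 + (-2)*(-0.1392)
= 2.26
v' = 1.70*e1 + 2.26*e2


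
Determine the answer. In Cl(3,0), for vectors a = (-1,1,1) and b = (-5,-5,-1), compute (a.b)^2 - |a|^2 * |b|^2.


a . b = (-1)*(-5) + 1*(-5) + 1*(-1)
= 5 + (-5) + (-1) = -1
|a|^2 = (-1)^2 + 1^2 + 1^2 = 3
|b|^2 = (-5)^2 + (-5)^2 + (-1)^2 = 51
(a.b)^2 = (-1)^2 = 1
|a|^2 * |b|^2 = 3 * 51 = 153
Result = 1 - 153 = -152


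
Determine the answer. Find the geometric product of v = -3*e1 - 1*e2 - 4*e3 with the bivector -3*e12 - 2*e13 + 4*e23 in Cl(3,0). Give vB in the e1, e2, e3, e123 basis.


vB has grade-1 (vector) and grade-3 (trivector) parts: vB = (v _| B) + (v ^ B).
Vector part <vB>_1:
  e1: -v2*b12 - v3*b13 = -(-1)*(-3) - (-4)*(-2) = -11
  e2: v1*b12 - v3*b23 = (-3)*(-3) - (-4)*(4) = 25
  e3: v1*b13 + v2*b23 = (-3)*(-2) + (-1)*(4) = 2
Trivector part <vB>_3:
  e123: v1*b23 - v2*b13 + v3*b12 = (-3)*(4) - (-1)*(-2) + (-4)*(-3) = -2
vB = -11*e1 + 25*e2 + 2*e3 - 2*e123


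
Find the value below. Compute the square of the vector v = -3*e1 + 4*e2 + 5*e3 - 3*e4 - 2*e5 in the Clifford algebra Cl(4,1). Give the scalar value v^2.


v^2 = sum of c_i^2 * e_i^2
Positive signature terms (e_i^2 = +1): (-3)^2 + 4^2 + 5^2 + (-3)^2 = 59
Negative signature terms (e_j^2 = -1): (-2)^2 = 4
v^2 = 59 - 4 = 55


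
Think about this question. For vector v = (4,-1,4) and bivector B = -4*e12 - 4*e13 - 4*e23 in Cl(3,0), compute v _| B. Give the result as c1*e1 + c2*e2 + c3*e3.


Left contraction v _| B = <vB>_1 (grade-1 part of the geometric product vB).
Using e1_|e12 = e2, e2_|e12 = -e1, e1_|e13 = e3, e3_|e13 = -e1, e2_|e23 = e3, e3_|e23 = -e2:
e1 coeff: -v2*b12 - v3*b13 = -(-1)*(-4) - (4)*(-4) = 12
e2 coeff: v1*b12 - v3*b23 = (4)*(-4) - (4)*(-4) = 0
e3 coeff: v1*b13 + v2*b23 = (4)*(-4) + (-1)*(-4) = -12
v _| B = 12*e1 + 0*e2 - 12*e3


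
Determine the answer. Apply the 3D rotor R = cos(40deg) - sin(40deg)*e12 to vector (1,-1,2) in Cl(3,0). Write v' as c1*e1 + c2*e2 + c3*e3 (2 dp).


Rotor R = cos(40deg) - sin(40deg)*e12
Rotation angle theta = 2 * 40 = 80 degrees in the e12 plane (e1 -> e2).
The component perpendicular to the plane (e3) is invariant: v'_3 = v3 = 2.00
cos(80deg) = 0.1736, sin(80deg) = 0.9848
v'_1 = v1*cos(theta) - v2*sin(theta) = 1*0.1736 - (-1)*0.9848 = 1.16
v'_2 = v1*sin(theta) + v2*cos(theta) = 1*0.9848 + (-1)*0.1736 = 0.81
v' = 1.16*e1 + 0.81*e2 + 2.00*e3


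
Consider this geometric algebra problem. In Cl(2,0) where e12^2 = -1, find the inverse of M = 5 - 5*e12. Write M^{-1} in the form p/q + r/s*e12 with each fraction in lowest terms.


M = 5 - 5*e12, where e12^2 = -1.
Since M commutes with its reverse ~M = a - b*e12, M * ~M = a^2 - b^2*e12^2 = a^2 + b^2.
So M^{-1} = ~M / (a^2 + b^2) = (a - b*e12)/(a^2 + b^2).
a^2 + b^2 = 25 + 25 = 50
Scalar part = 5/50 = 1/10
Bivector coeff = 5/50 = 1/10
M^{-1} = 1/10 + 1/10*e12


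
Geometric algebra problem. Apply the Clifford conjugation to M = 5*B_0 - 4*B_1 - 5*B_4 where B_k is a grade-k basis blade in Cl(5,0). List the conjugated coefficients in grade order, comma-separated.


Clifford conjugate sign for grade k: (-1)^(k(k+1)/2)
Grade 0: (-1)^(0*1/2) = (-1)^0 = 1, coeff 5 -> 5
Grade 1: (-1)^(1*2/2) = (-1)^1 = -1, coeff -4 -> 4
Grade 4: (-1)^(4*5/2) = (-1)^10 = 1, coeff -5 -> -5
Conjugated coefficients: 5, 4, -5


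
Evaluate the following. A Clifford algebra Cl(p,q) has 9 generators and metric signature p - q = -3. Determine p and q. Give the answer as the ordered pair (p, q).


We need p + q = 9 and p - q = -3.
Adding: 2p = 9 + (-3) = 6, so p = 3.
Then q = 9 - 3 = 6.
(p, q) = (3, 6)


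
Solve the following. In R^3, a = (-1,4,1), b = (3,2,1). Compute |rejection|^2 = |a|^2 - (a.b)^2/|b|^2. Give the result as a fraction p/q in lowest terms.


|a|^2 = (-1)^2 + 4^2 + 1^2 = 18
|b|^2 = 3^2 + 2^2 + 1^2 = 14
a . b = (-1)*3 + 4*2 + 1*1 = 6
(a.b)^2 = 6^2 = 36
|rej|^2 = 18 - 36/14
= (252 - 36)/14
= 216/14
In lowest terms: 108/7


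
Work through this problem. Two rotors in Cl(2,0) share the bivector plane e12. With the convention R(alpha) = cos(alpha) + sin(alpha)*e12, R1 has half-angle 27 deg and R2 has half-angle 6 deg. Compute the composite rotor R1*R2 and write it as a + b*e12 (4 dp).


Same-plane rotors commute and their half-angles add:
R1*R2 = cos(a1 + a2) + sin(a1 + a2)*e12.
a1 + a2 = 27 + 6 = 33 deg
cos(33 deg) = 0.8387
sin(33 deg) = 0.5446
R1*R2 = 0.8387 + 0.5446*e12


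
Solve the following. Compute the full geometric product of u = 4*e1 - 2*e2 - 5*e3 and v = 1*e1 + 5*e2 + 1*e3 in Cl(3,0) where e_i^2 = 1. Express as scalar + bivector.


In Cl(3,0): e_i^2 = 1, e_ie_j = -e_je_i for i != j.
Scalar part = u . v = 4*1 + (-2)*5 + (-5)*1
= 4 + (-10) + (-5) = -11
e12 coeff = 4*5 - (-2)*1 = 20 - (-2) = 22
e13 coeff = 4*1 - (-5)*1 = 4 - (-5) = 9
e23 coeff = (-2)*1 - (-5)*5 = -2 - (-25) = 23
uv = -11 + 22*e12 + 9*e13 + 23*e23


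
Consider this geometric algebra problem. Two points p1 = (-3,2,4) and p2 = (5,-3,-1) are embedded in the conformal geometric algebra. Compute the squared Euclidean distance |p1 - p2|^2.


p1 - p2 = (-8, 5, 5)
|p1 - p2|^2 = (-8)^2 + 5^2 + 5^2
= 64 + 25 + 25
= 114


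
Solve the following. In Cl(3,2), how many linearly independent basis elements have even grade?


Even subalgebra dimension = 2^(n-1)
n = 3 + 2 = 5
2^(5 - 1) = 2^4 = 16
Verification: sum of C(5,k) for even k = 1 + 10 + 5 = 16
Result = 16


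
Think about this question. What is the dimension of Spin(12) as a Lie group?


Spin(n) double-covers SO(n); both have Lie algebra so(n) of dimension n(n-1)/2.
n = 12
n(n-1) = 12 * 11 = 132
dim Spin(12) = 132/2 = 66


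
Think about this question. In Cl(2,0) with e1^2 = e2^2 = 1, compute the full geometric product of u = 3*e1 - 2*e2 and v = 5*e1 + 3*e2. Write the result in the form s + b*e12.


Expand: (3*e1 - 2*e2)(5*e1 + 3*e2)
= 3*5*e1e1 + 3*3*e1e2 + (-2)*5*e2e1 + (-2)*3*e2e2
Using e1^2 = e2^2 = 1, e2e1 = -e1e2:
Scalar part s = 3*5 + (-2)*3 = 15 + (-6) = 9
Bivector part b = 3*3 - (-2)*5 = 9 - (-10) = 19
uv = 9 + 19*e12


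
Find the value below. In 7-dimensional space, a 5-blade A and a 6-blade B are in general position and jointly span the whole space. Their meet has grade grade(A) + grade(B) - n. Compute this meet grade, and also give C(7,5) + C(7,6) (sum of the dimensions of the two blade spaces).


Meet grade = grade(A) + grade(B) - n
= 5 + 6 - 7 = 4
C(7,5) = 21
C(7,6) = 7
dim_A + dim_B = 21 + 7 = 28


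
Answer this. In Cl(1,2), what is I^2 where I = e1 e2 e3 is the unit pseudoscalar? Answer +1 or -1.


The pseudoscalar I = e1...e_n (product of all n generators) of Cl(p,q) satisfies I^2 = (-1)^(q + n(n-1)/2).
p = 1, q = 2, n = p + q = 3
n(n-1)/2 = 3 * 2 / 2 = 3
Exponent = q + n(n-1)/2 = 2 + 3 = 5
I^2 = (-1)^5 = -1


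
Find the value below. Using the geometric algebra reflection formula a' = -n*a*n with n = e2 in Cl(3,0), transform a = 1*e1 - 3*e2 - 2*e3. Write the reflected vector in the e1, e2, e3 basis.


Reflection formula: a' = -n*a*n, with n = e2 (unit vector, n^2 = 1).
For reflection through hyperplane perp to e2:
The component along e2 flips sign, others stay.
a = (1, -3, -2)
a' = (1, 3, -2)
a' = 1*e1 + 3*e2 - 2*e3


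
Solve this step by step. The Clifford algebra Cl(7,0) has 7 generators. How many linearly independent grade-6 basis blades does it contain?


Number of grade-k basis blades in Cl(p,q) with n = p + q is C(n, k).
n = 7 + 0 = 7
C(7, 6) = 7! / (6! * 1!)
= 5040 / (720 * 1)
= 7


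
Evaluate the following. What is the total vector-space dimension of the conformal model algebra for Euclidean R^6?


The conformal model of R^6 uses Cl(7,1): the 6 Euclidean generators plus two extra orthogonal generators e+ (e+^2 = +1) and e- (e-^2 = -1), from which the null vectors e0, einf are built.
Number of generators m = 6 + 2 = 8.
dim Cl(p,q) = 2^m = 2^8 = 256


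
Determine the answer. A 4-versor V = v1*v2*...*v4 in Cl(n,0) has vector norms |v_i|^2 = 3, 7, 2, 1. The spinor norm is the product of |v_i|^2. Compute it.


Spinor norm N(V) = |v1|^2 * |v2|^2 * ... * |v4|^2
= 3 * 7 * 2 * 1
Running product: 3, 21, 42, 42
N(V) = 42


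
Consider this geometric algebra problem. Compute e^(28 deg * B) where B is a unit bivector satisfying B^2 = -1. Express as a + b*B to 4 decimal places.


For a unit bivector B with B^2 = -1, the exponential series gives
e^(theta*B) = cos(theta) + sin(theta)*B (the GA analogue of Euler's formula).
theta = 28 degrees = 0.488692 rad
cos(28 deg) = 0.8829
sin(28 deg) = 0.4695
exp(theta*B) = 0.8829 + 0.4695*B


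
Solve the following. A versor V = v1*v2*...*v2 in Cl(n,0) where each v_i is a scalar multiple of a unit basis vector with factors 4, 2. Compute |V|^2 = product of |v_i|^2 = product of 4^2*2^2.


Each vector v_i has |v_i|^2 = s_i^2
Squared scales: 4^2 = 16, 2^2 = 4
|V|^2 = 16 * 4
= 64


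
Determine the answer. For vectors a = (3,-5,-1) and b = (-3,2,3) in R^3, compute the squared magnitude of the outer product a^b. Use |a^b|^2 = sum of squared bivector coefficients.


a wedge b = (a1*b2 - a2*b1)*e12 + (a1*b3 - a3*b1)*e13 + (a2*b3 - a3*b2)*e23
e12 coeff: 3*2 - (-5)*(-3) = 6 - 15 = -9
e13 coeff: 3*3 - (-1)*(-3) = 9 - 3 = 6
e23 coeff: (-5)*3 - (-1)*2 = -15 - (-2) = -13
|a wedge b|^2 = (-9)^2 + 6^2 + (-13)^2
= 81 + 36 + 169
= 286


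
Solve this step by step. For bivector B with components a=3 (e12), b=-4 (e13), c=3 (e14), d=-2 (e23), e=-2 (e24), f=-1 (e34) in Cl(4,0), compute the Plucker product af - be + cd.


Plucker relation: af - be + cd
a*f = 3*(-1) = -3
b*e = (-4)*(-2) = 8
c*d = 3*(-2) = -6
af - be + cd = -3 - 8 + (-6)
= -17


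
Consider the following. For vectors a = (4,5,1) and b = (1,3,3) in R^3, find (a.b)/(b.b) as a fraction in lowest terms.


Projection coefficient = (a . b) / (b . b)
a . b = 4*1 + 5*3 + 1*3
= 4 + 15 + 3 = 22
b . b = 1^2 + 3^2 + 3^2
= 1 + 9 + 9 = 19
Coefficient = 22/19
In lowest terms: 22/19


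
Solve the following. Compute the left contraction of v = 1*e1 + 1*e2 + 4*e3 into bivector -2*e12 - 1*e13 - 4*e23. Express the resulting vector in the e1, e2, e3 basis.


Left contraction v _| B = <vB>_1 (grade-1 part of the geometric product vB).
Using e1_|e12 = e2, e2_|e12 = -e1, e1_|e13 = e3, e3_|e13 = -e1, e2_|e23 = e3, e3_|e23 = -e2:
e1 coeff: -v2*b12 - v3*b13 = -(1)*(-2) - (4)*(-1) = 6
e2 coeff: v1*b12 - v3*b23 = (1)*(-2) - (4)*(-4) = 14
e3 coeff: v1*b13 + v2*b23 = (1)*(-1) + (1)*(-4) = -5
v _| B = 6*e1 + 14*e2 - 5*e3


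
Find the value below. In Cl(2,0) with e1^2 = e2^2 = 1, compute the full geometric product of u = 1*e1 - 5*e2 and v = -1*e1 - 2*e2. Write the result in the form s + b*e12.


Expand: (1*e1 - 5*e2)(-1*e1 - 2*e2)
= 1*(-1)*e1e1 + 1*(-2)*e1e2 + (-5)*(-1)*e2e1 + (-5)*(-2)*e2e2
Using e1^2 = e2^2 = 1, e2e1 = -e1e2:
Scalar part s = 1*(-1) + (-5)*(-2) = -1 + 10 = 9
Bivector part b = 1*(-2) - (-5)*(-1) = -2 - 5 = -7
uv = 9 - 7*e12


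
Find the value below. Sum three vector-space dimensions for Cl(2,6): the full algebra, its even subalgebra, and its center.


n = 2 + 6 = 8
Total dim = 2^8 = 256
Even subalgebra dim = 2^7 = 128
n is even, so center dim = 1
Sum = 256 + 128 + 1 = 385


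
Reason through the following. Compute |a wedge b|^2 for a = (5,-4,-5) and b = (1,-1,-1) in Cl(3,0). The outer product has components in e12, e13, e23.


a wedge b = (a1*b2 - a2*b1)*e12 + (a1*b3 - a3*b1)*e13 + (a2*b3 - a3*b2)*e23
e12 coeff: 5*(-1) - (-4)*1 = -5 - (-4) = -1
e13 coeff: 5*(-1) - (-5)*1 = -5 - (-5) = 0
e23 coeff: (-4)*(-1) - (-5)*(-1) = 4 - 5 = -1
|a wedge b|^2 = (-1)^2 + 0^2 + (-1)^2
= 1 + 0 + 1
= 2


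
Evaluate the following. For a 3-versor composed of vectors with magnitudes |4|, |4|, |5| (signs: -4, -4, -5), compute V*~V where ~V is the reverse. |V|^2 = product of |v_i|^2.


Each vector v_i has |v_i|^2 = s_i^2
Squared scales: (-4)^2 = 16, (-4)^2 = 16, (-5)^2 = 25
|V|^2 = 16 * 16 * 25
= 6400


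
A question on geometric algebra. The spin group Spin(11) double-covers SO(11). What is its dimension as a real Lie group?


Spin(n) double-covers SO(n); both have Lie algebra so(n) of dimension n(n-1)/2.
n = 11
n(n-1) = 11 * 10 = 110
dim Spin(11) = 110/2 = 55


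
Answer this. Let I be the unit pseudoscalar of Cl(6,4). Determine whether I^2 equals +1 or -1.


The pseudoscalar I = e1...e_n (product of all n generators) of Cl(p,q) satisfies I^2 = (-1)^(q + n(n-1)/2).
p = 6, q = 4, n = p + q = 10
n(n-1)/2 = 10 * 9 / 2 = 45
Exponent = q + n(n-1)/2 = 4 + 45 = 49
I^2 = (-1)^49 = -1


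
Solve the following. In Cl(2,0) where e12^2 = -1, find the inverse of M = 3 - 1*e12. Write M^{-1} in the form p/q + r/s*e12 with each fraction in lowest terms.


M = 3 - 1*e12, where e12^2 = -1.
Since M commutes with its reverse ~M = a - b*e12, M * ~M = a^2 - b^2*e12^2 = a^2 + b^2.
So M^{-1} = ~M / (a^2 + b^2) = (a - b*e12)/(a^2 + b^2).
a^2 + b^2 = 9 + 1 = 10
Scalar part = 3/10 = 3/10
Bivector coeff = 1/10 = 1/10
M^{-1} = 3/10 + 1/10*e12


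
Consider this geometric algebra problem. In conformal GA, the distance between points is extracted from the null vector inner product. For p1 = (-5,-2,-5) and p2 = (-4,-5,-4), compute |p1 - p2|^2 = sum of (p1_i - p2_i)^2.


p1 - p2 = (-1, 3, -1)
|p1 - p2|^2 = (-1)^2 + 3^2 + (-1)^2
= 1 + 9 + 1
= 11


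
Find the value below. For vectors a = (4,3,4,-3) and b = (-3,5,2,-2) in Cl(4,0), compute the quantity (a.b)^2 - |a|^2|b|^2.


a . b = 4*(-3) + 3*5 + 4*2 + (-3)*(-2)
= -12 + 15 + 8 + 6 = 17
|a|^2 = 4^2 + 3^2 + 4^2 + (-3)^2 = 50
|b|^2 = (-3)^2 + 5^2 + 2^2 + (-2)^2 = 42
(a.b)^2 = 17^2 = 289
|a|^2 * |b|^2 = 50 * 42 = 2100
Result = 289 - 2100 = -1811


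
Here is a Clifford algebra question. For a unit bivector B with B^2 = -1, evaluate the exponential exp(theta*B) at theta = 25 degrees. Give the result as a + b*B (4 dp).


For a unit bivector B with B^2 = -1, the exponential series gives
e^(theta*B) = cos(theta) + sin(theta)*B (the GA analogue of Euler's formula).
theta = 25 degrees = 0.436332 rad
cos(25 deg) = 0.9063
sin(25 deg) = 0.4226
exp(theta*B) = 0.9063 + 0.4226*B


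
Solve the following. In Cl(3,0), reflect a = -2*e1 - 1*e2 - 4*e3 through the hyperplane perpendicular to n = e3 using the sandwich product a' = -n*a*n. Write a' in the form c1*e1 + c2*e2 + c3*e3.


Reflection formula: a' = -n*a*n, with n = e3 (unit vector, n^2 = 1).
For reflection through hyperplane perp to e3:
The component along e3 flips sign, others stay.
a = (-2, -1, -4)
a' = (-2, -1, 4)
a' = -2*e1 - 1*e2 + 4*e3


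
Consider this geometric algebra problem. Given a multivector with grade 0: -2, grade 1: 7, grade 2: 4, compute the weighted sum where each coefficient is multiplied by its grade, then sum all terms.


Grade-weighted sum = sum of grade_k * coefficient_k
0*(-2) = 0
1*7 = 7
2*4 = 8
Total = 0 + 7 + 8 = 15


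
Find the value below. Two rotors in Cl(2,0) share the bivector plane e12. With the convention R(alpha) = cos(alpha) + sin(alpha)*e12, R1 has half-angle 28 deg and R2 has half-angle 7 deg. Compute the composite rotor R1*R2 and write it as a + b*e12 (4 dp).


Same-plane rotors commute and their half-angles add:
R1*R2 = cos(a1 + a2) + sin(a1 + a2)*e12.
a1 + a2 = 28 + 7 = 35 deg
cos(35 deg) = 0.8192
sin(35 deg) = 0.5736
R1*R2 = 0.8192 + 0.5736*e12


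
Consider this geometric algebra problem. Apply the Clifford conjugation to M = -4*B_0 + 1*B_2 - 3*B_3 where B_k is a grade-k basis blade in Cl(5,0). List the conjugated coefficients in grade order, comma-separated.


Clifford conjugate sign for grade k: (-1)^(k(k+1)/2)
Grade 0: (-1)^(0*1/2) = (-1)^0 = 1, coeff -4 -> -4
Grade 2: (-1)^(2*3/2) = (-1)^3 = -1, coeff 1 -> -1
Grade 3: (-1)^(3*4/2) = (-1)^6 = 1, coeff -3 -> -3
Conjugated coefficients: -4, -1, -3


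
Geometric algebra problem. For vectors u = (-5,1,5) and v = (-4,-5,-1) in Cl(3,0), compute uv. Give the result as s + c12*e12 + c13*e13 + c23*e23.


In Cl(3,0): e_i^2 = 1, e_ie_j = -e_je_i for i != j.
Scalar part = u . v = (-5)*(-4) + 1*(-5) + 5*(-1)
= 20 + (-5) + (-5) = 10
e12 coeff = (-5)*(-5) - 1*(-4) = 25 - (-4) = 29
e13 coeff = (-5)*(-1) - 5*(-4) = 5 - (-20) = 25
e23 coeff = 1*(-1) - 5*(-5) = -1 - (-25) = 24
uv = 10 + 29*e12 + 25*e13 + 24*e23


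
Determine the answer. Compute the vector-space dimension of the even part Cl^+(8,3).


Even subalgebra dimension = 2^(n-1)
n = 8 + 3 = 11
2^(11 - 1) = 2^10 = 1024
Verification: sum of C(11,k) for even k = 1 + 55 + 330 + 462 + 165 + 11 = 1024
Result = 1024


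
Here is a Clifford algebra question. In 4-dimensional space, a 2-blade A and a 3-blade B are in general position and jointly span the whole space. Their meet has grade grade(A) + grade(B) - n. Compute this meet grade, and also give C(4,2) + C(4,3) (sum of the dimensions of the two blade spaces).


Meet grade = grade(A) + grade(B) - n
= 2 + 3 - 4 = 1
C(4,2) = 6
C(4,3) = 4
dim_A + dim_B = 6 + 4 = 10


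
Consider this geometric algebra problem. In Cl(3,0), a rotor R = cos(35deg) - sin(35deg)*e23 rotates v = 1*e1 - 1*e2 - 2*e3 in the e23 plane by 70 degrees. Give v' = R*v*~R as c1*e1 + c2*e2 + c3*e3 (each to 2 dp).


Rotor R = cos(35deg) - sin(35deg)*e23
Rotation angle theta = 2 * 35 = 70 degrees in the e23 plane (e2 -> e3).
The component perpendicular to the plane (e1) is invariant: v'_1 = v1 = 1.00
cos(70deg) = 0.3420, sin(70deg) = 0.9397
v'_2 = v2*cos(theta) - v3*sin(theta) = -1*0.3420 - (-2)*0.9397 = 1.54
v'_3 = v2*sin(theta) + v3*cos(theta) = -1*0.9397 + (-2)*0.3420 = -1.62
v' = 1.00*e1 + 1.54*e2 - 1.62*e3


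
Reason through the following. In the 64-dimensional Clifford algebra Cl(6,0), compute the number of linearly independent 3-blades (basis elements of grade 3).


Number of grade-k basis blades in Cl(p,q) with n = p + q is C(n, k).
n = 6 + 0 = 6
C(6, 3) = 6! / (3! * 3!)
= 720 / (6 * 6)
= 20


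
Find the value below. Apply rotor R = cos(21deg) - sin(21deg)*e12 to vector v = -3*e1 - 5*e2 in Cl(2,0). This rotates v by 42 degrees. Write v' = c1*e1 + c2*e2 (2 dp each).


Rotor R = cos(21deg) - sin(21deg)*e12
Rotation angle theta = 2 * 21 = 42 degrees
v' = R*v*~R rotates v by theta.
cos(42deg) = 0.7431, sin(42deg) = 0.6691
v'_1 = -3*cos(42deg) - (-5)*sin(42deg)
= -3*0.7431 - (-5)*0.6691
= 1.12
v'_2 = -3*sin(42deg) + (-5)*cos(42deg)
= -3*0.6691 + (-5)*0.7431
= -5.72
v' = 1.12*e1 - 5.72*e2
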